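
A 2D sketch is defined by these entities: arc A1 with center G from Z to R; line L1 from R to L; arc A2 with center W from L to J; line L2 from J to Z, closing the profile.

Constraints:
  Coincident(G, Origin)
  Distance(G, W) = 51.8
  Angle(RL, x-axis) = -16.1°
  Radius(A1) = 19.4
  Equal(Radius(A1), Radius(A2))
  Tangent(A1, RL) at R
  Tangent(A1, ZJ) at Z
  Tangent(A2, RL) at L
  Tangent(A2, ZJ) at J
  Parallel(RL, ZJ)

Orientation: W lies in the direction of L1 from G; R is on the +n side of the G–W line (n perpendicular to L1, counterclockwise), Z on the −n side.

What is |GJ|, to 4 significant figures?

55.31

The slot axis is L1's direction at -16.1°, so u = (cos -16.1°, sin -16.1°) = (0.9608, -0.2773) and n = (−sin -16.1°, cos -16.1°) = (0.2773, 0.9608). G is at the origin and W lies 51.8 along u from G, so W = 51.8·u = (49.77, -14.36). Tangency of A1 to both parallel lines with radius 19.4 puts R and Z at G ± 19.4·n: R = (5.380, 18.64), Z = (-5.380, -18.64). Equal radii place L and J the same way about W: L = W + 19.4·n = (55.15, 4.274), J = W − 19.4·n = (44.39, -33.00). Then |GJ| = |J − G| = 55.31.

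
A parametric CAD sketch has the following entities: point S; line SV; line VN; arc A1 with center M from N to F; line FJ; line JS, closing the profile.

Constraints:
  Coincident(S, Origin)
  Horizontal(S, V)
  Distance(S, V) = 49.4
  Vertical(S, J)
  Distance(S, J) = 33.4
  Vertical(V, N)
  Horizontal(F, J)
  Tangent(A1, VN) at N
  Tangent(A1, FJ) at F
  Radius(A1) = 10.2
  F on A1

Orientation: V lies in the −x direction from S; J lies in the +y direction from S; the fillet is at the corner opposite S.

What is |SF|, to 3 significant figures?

51.5

The virtual corner opposite S is at (-49.4, 33.4). The tangent condition forces MN to be normal to VN and the tangent condition forces MF to be normal to FJ, with radius 10.2, so the center M sits 10.2 in from both sides at M = (-39.2, 23.2). That places the tangent points at N = (-49.4, 23.2) on VN and F = (-39.2, 33.4) on FJ. Then |SF| = |F − S| = 51.5.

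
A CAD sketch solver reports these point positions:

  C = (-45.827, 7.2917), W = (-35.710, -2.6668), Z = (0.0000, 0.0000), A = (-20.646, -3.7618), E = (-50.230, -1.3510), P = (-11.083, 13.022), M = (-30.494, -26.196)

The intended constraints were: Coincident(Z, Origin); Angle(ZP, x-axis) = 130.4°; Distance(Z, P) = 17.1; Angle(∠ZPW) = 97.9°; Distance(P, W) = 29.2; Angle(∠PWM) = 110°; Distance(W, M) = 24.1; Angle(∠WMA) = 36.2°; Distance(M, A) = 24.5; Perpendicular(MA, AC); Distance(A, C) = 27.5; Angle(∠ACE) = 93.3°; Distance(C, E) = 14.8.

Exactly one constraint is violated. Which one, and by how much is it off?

Distance(C, E) = 14.8 — off by 5.10.

Z = (0.00, 0.00) ✓; ZP at 130.4° ✓; |ZP| = 17.10 ✓; ∠ZPW = 97.90° ✓; |PW| = 29.20 ✓; ∠PWM = 110.0° ✓; |WM| = 24.10 ✓; ∠WMA = 36.20° ✓; |MA| = 24.50 ✓; ∠(MA, AC) = 90.00° ✓; |AC| = 27.50 ✓; ∠ACE = 93.30° ✓; |CE| = 9.700 ✗.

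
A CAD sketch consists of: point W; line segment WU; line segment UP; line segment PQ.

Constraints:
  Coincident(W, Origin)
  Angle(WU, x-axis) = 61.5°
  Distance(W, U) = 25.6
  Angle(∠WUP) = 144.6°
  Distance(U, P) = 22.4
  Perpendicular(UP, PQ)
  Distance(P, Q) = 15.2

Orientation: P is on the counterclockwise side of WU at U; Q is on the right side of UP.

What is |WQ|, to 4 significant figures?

52.67

∠WUP = 144.6°, so UP runs at 61.5° + (180° − 144.6°) = 96.90° from the x-axis; with |UP| = 22.4, P = U + 22.4·(cos 96.90°, sin 96.90°) = (9.524, 44.74). UP ⟂ PQ; with |PQ| = 15.2 on the right of UP, Q = P + 15.2·(0.9928, 0.1201) = (24.61, 46.56). Then |WQ| = |Q − W| = 52.67.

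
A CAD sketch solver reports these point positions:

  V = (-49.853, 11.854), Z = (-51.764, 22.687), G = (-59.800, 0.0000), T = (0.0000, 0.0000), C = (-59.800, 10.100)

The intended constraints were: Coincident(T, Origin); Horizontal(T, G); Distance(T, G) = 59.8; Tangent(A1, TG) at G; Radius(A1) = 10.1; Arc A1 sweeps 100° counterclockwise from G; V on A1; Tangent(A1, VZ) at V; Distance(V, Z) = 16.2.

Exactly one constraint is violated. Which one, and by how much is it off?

Distance(V, Z) = 16.2 — off by 5.20.

T = (0.00, 0.00) ✓; T.y = 0.00, G.y = 0.00 ✓; |TG| = 59.80 ✓; ∠(CG, GT) = 90.00° ✓; |CG| = 10.10 ✓; bearing(C→V) − bearing(C→G) = 100.0° ✓; |CV| = 10.10 ✓; ∠(CV, VZ) = 90.00° ✓; |VZ| = 11.00 ✗.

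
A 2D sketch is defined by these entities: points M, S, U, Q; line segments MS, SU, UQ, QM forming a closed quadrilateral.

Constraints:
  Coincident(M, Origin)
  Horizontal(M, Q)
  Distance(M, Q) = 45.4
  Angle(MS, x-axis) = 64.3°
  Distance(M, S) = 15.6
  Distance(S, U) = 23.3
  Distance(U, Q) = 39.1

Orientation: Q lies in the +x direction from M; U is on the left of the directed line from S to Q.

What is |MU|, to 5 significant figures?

38.543

M is at the origin; MQ is horizontal with |MQ| = 45.4 and Q in +x, so Q = (45.4, 0). MS runs at 64.3° with |MS| = 15.6, so S = (6.7651, 14.057). U is determined by |SU| = 23.3 and |UQ| = 39.1 together: it lies at the intersection of circle(S, 23.3) and circle(Q, 39.1). With |SQ| = 41.113, the foot of the radical line on SQ is 8.5659 from S and the perpendicular offset is √(23.3² − 8.5659²) = 21.668. Taking the left-of-SQ solution: U = (22.223, 31.490).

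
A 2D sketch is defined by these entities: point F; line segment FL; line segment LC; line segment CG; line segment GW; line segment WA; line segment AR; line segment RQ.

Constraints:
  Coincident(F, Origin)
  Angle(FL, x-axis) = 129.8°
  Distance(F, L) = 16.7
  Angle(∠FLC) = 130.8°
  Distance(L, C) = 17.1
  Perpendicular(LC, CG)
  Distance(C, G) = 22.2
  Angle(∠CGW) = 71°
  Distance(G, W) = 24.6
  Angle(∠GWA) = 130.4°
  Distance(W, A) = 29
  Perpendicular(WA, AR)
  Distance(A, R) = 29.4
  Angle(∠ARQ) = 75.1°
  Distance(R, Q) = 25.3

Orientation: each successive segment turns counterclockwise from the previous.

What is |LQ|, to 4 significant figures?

13.59

F is at the origin; FL runs at 129.8° with length 16.7, so L = (-10.69, 12.83). ∠FLC = 130.8° gives LC at 179.0° from the x-axis; with |LC| = 17.1, C = (-27.79, 13.13). LC ⟂ CG, so CG runs at -91.00°; with |CG| = 22.2, G = (-28.17, -9.068). ∠CGW = 71.0° gives GW at 18.00° from the x-axis; with |GW| = 24.6, W = (-4.779, -1.466). ∠GWA = 130.4° gives WA at 67.60° from the x-axis; with |WA| = 29.0, A = (6.272, 25.35). WA is perpendicular to AR, so AR runs at 157.6°; with |AR| = 29.4, R = (-20.91, 36.55). ∠ARQ = 75.1° gives RQ at -97.50° from the x-axis; with |RQ| = 25.3, Q = (-24.21, 11.47). Then |LQ| = |Q − L| = 13.59.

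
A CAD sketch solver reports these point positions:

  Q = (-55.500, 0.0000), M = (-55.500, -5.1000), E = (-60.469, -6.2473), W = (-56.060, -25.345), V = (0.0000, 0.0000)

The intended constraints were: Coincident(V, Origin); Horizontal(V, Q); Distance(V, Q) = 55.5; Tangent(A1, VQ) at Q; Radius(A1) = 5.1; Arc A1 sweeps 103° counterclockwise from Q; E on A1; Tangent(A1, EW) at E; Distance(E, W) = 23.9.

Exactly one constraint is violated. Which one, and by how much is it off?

Distance(E, W) = 23.9 — off by 4.30.

V = (0.00, 0.00) ✓; V.y = 0.00, Q.y = 0.00 ✓; |VQ| = 55.50 ✓; ∠(MQ, QV) = 90.00° ✓; |MQ| = 5.100 ✓; bearing(M→E) − bearing(M→Q) = 103.0° ✓; |ME| = 5.100 ✓; ∠(ME, EW) = 90.00° ✓; |EW| = 19.60 ✗.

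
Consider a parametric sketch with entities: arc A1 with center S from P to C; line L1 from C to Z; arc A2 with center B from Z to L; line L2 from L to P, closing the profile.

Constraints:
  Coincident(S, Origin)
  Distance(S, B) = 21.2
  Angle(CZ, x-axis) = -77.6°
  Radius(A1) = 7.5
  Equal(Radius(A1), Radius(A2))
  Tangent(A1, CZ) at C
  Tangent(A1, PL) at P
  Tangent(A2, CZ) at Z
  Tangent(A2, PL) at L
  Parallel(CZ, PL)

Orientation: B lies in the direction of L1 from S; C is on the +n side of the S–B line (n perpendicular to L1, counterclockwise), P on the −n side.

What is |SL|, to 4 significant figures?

22.49

The slot axis is L1's direction at -77.6°, so u = (cos -77.6°, sin -77.6°) = (0.2147, -0.9767) and n = (−sin -77.6°, cos -77.6°) = (0.9767, 0.2147). S is at the origin and B lies 21.2 along u from S, so B = 21.2·u = (4.552, -20.71). Tangency of A1 to both parallel lines with radius 7.5 puts C and P at S ± 7.5·n: C = (7.325, 1.611), P = (-7.325, -1.611). Equal radii place Z and L the same way about B: Z = B + 7.5·n = (11.88, -19.09), L = B − 7.5·n = (-2.773, -22.32). Then |SL| = |L − S| = 22.49.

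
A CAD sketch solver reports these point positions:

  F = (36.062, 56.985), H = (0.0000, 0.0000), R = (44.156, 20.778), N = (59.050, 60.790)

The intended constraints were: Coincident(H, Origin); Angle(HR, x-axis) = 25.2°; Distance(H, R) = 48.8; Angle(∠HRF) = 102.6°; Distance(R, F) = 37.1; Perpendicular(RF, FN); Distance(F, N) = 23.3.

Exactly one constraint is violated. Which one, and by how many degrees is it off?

Perpendicular(RF, FN) — off by 3.20°.

H = (0.00, 0.00) ✓; HR at 25.20° ✓; |HR| = 48.80 ✓; ∠HRF = 102.6° ✓; |RF| = 37.10 ✓; ∠(RF, FN) = 93.20° ✗; |FN| = 23.30 ✓.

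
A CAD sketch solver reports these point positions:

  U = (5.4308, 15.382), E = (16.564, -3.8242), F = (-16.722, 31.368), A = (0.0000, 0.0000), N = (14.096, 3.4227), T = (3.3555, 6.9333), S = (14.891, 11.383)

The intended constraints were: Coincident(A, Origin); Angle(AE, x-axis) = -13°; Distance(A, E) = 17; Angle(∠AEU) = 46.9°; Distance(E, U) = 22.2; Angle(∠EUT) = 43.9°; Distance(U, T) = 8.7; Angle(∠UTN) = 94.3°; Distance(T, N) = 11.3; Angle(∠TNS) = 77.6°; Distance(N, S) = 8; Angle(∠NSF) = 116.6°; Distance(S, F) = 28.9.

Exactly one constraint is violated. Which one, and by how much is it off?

Distance(S, F) = 28.9 — off by 8.50.

A = (0.00, 0.00) ✓; AE at -13.00° ✓; |AE| = 17.00 ✓; ∠AEU = 46.90° ✓; |EU| = 22.20 ✓; ∠EUT = 43.90° ✓; |UT| = 8.700 ✓; ∠UTN = 94.30° ✓; |TN| = 11.30 ✓; ∠TNS = 77.60° ✓; |NS| = 8.000 ✓; ∠NSF = 116.6° ✓; |SF| = 37.40 ✗.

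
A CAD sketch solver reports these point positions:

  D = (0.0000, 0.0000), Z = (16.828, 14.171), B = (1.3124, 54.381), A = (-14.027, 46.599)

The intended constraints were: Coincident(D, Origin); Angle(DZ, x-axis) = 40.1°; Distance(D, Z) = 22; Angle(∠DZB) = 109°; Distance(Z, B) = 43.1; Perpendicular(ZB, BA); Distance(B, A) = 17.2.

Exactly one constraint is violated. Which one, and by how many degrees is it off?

Perpendicular(ZB, BA) — off by 5.80°.

D = (0.00, 0.00) ✓; DZ at 40.10° ✓; |DZ| = 22.00 ✓; ∠DZB = 109.0° ✓; |ZB| = 43.10 ✓; ∠(ZB, BA) = 95.80° ✗; |BA| = 17.20 ✓.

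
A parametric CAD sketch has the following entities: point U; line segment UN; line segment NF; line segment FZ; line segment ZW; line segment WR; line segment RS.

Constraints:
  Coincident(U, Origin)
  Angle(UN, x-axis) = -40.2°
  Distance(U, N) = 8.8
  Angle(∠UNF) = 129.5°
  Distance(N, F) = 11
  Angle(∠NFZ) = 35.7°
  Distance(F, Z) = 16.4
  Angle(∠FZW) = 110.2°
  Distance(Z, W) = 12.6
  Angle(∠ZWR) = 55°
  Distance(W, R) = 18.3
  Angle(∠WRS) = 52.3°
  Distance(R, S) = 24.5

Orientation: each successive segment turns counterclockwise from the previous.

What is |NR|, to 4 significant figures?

5.920

U is at the origin; UN runs at -40.2° with length 8.8, so N = (6.721, -5.680). ∠UNF = 129.5° gives NF at 10.30° from the x-axis; with |NF| = 11.0, F = (17.54, -3.713). ∠NFZ = 35.7° gives FZ at 154.6° from the x-axis; with |FZ| = 16.4, Z = (2.729, 3.321). ∠FZW = 110.2° gives ZW at -135.6° from the x-axis; with |ZW| = 12.6, W = (-6.273, -5.494). ∠ZWR = 55.0° gives WR at -10.60° from the x-axis; with |WR| = 18.3, R = (11.71, -8.861). Then |NR| = |R − N| = 5.920.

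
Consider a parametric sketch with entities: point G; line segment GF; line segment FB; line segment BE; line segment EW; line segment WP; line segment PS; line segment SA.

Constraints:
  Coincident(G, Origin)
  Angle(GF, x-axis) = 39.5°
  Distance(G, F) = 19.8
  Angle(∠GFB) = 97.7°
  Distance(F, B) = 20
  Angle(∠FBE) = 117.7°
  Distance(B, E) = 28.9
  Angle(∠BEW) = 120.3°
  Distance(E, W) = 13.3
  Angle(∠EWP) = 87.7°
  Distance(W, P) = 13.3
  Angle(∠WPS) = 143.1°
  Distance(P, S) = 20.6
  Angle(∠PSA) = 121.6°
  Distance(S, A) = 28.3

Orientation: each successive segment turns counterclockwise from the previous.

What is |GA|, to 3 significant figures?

43.2

G is at the origin; GF runs at 39.5° with length 19.8, so F = (15.3, 12.6). ∠GFB = 97.7° gives FB at 122° from the x-axis; with |FB| = 20.0, B = (4.74, 29.6). ∠FBE = 117.7° gives BE at -176° from the x-axis; with |BE| = 28.9, E = (-24.1, 27.5). ∠BEW = 120.3° gives EW at -116° from the x-axis; with |EW| = 13.3, W = (-30.0, 15.6). ∠EWP = 87.7° gives WP at -23.9° from the x-axis; with |WP| = 13.3, P = (-17.8, 10.2). ∠WPS = 143.1° gives PS at 13.0° from the x-axis; with |PS| = 20.6, S = (2.27, 14.8). ∠PSA = 121.6° gives SA at 71.4° from the x-axis; with |SA| = 28.3, A = (11.3, 41.7). Then |GA| = |A − G| = 43.2.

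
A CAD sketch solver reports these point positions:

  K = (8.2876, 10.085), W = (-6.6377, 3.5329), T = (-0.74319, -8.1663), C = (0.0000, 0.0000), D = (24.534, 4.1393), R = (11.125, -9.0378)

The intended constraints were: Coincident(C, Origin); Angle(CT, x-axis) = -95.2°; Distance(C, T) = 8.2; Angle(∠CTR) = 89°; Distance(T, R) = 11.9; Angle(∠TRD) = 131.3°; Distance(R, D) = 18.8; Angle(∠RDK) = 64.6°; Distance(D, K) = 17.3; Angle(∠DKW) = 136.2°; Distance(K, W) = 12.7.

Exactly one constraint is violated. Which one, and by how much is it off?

Distance(K, W) = 12.7 — off by 3.60.

C = (0.00, 0.00) ✓; CT at -95.20° ✓; |CT| = 8.200 ✓; ∠CTR = 89.00° ✓; |TR| = 11.90 ✓; ∠TRD = 131.3° ✓; |RD| = 18.80 ✓; ∠RDK = 64.60° ✓; |DK| = 17.30 ✓; ∠DKW = 136.2° ✓; |KW| = 16.30 ✗.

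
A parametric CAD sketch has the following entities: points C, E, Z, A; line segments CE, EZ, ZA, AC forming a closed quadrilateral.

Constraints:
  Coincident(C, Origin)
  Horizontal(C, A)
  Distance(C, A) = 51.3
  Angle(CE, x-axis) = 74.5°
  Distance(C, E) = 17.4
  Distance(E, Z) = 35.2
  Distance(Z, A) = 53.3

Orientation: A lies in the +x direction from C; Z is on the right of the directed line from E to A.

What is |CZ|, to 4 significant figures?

18.31

Checks: |EZ| = 35.20 ✓; |ZA| = 53.30 ✓.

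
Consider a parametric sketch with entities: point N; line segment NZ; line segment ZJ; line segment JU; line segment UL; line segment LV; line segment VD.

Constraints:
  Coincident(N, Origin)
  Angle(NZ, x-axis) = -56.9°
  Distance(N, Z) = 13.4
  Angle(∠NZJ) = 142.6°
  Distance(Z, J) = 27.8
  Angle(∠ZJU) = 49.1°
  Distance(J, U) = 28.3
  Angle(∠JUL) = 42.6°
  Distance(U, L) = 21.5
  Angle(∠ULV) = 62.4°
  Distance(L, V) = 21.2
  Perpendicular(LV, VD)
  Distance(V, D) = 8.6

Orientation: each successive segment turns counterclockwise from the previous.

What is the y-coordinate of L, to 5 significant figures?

-14.201

N is at the origin; NZ runs at -56.9° with length 13.4, so Z = (7.3178, -11.225). ∠NZJ = 142.6° gives ZJ at -19.500° from the x-axis; with |ZJ| = 27.8, J = (33.523, -20.505). ∠ZJU = 49.1° gives JU at 111.40° from the x-axis; with |JU| = 28.3, U = (23.197, 5.8436). ∠JUL = 42.6° gives UL at -111.20° from the x-axis; with |UL| = 21.5, L = (15.422, -14.201). So L.y = -14.201.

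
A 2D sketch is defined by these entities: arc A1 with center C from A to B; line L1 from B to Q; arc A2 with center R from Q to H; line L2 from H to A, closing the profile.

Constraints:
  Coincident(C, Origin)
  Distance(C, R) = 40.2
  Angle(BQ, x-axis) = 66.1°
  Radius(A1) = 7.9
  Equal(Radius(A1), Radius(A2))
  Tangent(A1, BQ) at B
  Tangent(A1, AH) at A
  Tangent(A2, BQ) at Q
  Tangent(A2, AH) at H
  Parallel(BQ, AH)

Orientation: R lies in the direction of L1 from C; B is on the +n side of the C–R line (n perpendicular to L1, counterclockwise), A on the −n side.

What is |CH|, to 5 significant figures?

40.969

Tangency of A1 to both parallel lines with radius 7.9 puts B and A at C ± 7.9·n: B = (-7.2226, 3.2006), A = (7.2226, -3.2006). Equal radii place Q and H the same way about R: Q = R + 7.9·n = (9.0641, 39.954), H = R − 7.9·n = (23.509, 33.552). Then |CH| = |H − C| = 40.969.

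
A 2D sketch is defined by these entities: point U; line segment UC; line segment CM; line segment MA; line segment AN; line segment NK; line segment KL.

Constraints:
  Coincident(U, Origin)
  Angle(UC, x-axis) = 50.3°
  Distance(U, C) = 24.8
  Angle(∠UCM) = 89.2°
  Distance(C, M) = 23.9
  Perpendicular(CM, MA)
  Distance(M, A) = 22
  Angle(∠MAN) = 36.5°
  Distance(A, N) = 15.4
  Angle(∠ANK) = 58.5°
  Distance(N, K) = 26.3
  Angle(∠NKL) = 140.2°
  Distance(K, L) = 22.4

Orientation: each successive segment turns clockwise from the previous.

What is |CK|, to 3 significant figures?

41.6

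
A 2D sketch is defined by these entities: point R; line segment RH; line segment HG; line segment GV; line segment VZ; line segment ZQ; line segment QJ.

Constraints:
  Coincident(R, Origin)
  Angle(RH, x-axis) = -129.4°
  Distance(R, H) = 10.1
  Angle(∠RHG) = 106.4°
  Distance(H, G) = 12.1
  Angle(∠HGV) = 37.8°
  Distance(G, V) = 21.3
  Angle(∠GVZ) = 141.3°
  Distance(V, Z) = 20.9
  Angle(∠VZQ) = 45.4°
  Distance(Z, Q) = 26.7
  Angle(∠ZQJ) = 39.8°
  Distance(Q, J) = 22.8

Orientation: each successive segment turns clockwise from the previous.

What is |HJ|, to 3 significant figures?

18.9

∠VZQ = 45.4° gives ZQ at -158° from the x-axis; with |ZQ| = 26.7, Q = (-2.69, -15.9). ∠ZQJ = 39.8° gives QJ at 61.3° from the x-axis; with |QJ| = 22.8, J = (8.26, 4.11). Then |HJ| = |J − H| = 18.9.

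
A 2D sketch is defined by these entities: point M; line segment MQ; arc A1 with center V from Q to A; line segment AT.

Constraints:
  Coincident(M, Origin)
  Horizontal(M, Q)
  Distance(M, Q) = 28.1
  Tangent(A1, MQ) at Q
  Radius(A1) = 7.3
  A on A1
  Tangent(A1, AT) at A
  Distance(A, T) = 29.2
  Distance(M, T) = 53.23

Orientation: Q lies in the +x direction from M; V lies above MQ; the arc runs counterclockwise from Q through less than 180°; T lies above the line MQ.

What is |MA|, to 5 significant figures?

35.811

Checks: ∠(VQ, QM) = 90.00° ✓; |VQ| = 7.300 ✓; |VA| = 7.300 ✓; ∠(VA, AT) = 90.00° ✓; |AT| = 29.20 ✓; |MT| = 53.23 ✓.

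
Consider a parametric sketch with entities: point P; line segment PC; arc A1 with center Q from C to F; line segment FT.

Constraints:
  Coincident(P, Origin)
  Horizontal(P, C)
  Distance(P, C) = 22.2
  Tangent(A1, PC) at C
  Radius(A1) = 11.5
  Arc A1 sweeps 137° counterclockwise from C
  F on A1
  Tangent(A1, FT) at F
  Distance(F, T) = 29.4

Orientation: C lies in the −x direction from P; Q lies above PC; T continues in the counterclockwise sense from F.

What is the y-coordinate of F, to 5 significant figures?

19.911

A1 meets PC tangentially, so QC is at right angles to PC, so Q = C + (0, 11.5) = (-22.200, 11.500). On A1, C sits at bearing -90° from Q; a 137° counterclockwise sweep puts F at bearing 47°, so F = Q + 11.5·(cos 47°, sin 47°) = (-14.357, 19.911). So F.y = 19.911.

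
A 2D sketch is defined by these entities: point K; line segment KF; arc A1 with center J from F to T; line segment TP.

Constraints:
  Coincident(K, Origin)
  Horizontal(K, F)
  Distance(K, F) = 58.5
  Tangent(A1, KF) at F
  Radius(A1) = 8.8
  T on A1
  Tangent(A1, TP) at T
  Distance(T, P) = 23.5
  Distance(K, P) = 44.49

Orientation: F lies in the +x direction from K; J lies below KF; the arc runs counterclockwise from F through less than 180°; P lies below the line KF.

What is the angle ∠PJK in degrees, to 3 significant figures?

43.6°

Checks: ∠(JF, FK) = 90.00° ✓; |JT| = 8.800 ✓; ∠(JT, TP) = 90.00° ✓; |TP| = 23.50 ✓; |KP| = 44.49 ✓.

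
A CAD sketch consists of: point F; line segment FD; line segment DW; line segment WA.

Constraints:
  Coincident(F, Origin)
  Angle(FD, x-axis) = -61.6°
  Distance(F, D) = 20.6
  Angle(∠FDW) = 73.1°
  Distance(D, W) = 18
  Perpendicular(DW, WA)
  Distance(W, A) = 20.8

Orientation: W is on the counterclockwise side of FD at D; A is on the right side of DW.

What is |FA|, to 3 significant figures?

42.3

F is at the origin; FD runs at -61.6° with length 20.6, so D = 20.6·(cos -61.6°, sin -61.6°) = (9.80, -18.1). ∠FDW = 73.1°, so DW runs at -61.6° + (180° − 73.1°) = 45.3° from the x-axis; with |DW| = 18.0, W = D + 18.0·(cos 45.3°, sin 45.3°) = (22.5, -5.33). The perpendicularity gives WA at right angles to DW; with |WA| = 20.8 on the right of DW, A = W + 20.8·(0.711, -0.703) = (37.2, -20.0). Then |FA| = |A − F| = 42.3.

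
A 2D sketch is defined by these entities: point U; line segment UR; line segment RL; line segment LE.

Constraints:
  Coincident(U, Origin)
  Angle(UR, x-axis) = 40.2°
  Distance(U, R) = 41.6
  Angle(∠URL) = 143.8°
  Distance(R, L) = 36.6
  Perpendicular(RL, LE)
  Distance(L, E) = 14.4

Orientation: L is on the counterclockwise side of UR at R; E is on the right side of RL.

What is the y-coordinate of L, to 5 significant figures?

62.425

U is at the origin; UR runs at 40.2° with length 41.6, so R = 41.6·(cos 40.2°, sin 40.2°) = (31.774, 26.851). ∠URL = 143.8°, so RL runs at 40.2° + (180° − 143.8°) = 76.400° from the x-axis; with |RL| = 36.6, L = R + 36.6·(cos 76.400°, sin 76.400°) = (40.380, 62.425). So L.y = 62.425.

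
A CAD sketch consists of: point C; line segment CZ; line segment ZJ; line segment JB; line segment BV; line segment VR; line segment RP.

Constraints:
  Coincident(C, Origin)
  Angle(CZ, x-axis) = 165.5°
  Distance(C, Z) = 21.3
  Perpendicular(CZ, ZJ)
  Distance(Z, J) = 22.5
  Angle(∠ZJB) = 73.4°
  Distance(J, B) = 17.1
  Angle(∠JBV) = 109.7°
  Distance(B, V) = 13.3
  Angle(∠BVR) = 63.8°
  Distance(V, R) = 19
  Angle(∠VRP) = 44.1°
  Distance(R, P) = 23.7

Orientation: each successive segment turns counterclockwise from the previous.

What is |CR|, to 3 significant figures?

24.7

C is at the origin; CZ runs at 165.5° with length 21.3, so Z = (-20.6, 5.33). CZ is perpendicular to ZJ, so ZJ runs at -104°; with |ZJ| = 22.5, J = (-26.3, -16.5). ∠ZJB = 73.4° gives JB at 2.10° from the x-axis; with |JB| = 17.1, B = (-9.17, -15.8). ∠JBV = 109.7° gives BV at 72.4° from the x-axis; with |BV| = 13.3, V = (-5.15, -3.15). ∠BVR = 63.8° gives VR at -171° from the x-axis; with |VR| = 19.0, R = (-23.9, -5.99). Then |CR| = |R − C| = 24.7.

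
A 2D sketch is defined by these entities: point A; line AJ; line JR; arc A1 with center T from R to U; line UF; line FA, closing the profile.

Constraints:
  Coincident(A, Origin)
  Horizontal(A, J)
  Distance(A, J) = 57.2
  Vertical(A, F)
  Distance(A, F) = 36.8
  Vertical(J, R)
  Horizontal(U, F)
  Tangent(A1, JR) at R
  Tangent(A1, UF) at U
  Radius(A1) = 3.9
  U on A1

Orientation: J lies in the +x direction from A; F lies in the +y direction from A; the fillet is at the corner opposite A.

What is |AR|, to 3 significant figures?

66.0

A is at the origin; A and J share the same y with |AJ| = 57.2 and J on the +x side, so J = (57.2, 0.00). A and F share the same x with |AF| = 36.8 and F on the +y side, so F = (0.00, 36.8). The virtual corner opposite A is at (57.2, 36.8). A1 meets JR tangentially, so TR is at right angles to JR and A1 meets UF tangentially, so TU is at right angles to UF, with radius 3.9, so the center T sits 3.9 in from both sides at T = (53.3, 32.9). That places the tangent points at R = (57.2, 32.9) on JR and U = (53.3, 36.8) on UF. Then |AR| = |R − A| = 66.0.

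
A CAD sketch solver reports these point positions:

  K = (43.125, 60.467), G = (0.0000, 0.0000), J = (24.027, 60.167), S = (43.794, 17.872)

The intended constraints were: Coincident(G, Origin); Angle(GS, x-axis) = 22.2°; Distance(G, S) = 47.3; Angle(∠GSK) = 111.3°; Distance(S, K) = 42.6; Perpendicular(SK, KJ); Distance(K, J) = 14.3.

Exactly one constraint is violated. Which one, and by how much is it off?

Distance(K, J) = 14.3 — off by 4.80.

G = (0.00, 0.00) ✓; GS at 22.20° ✓; |GS| = 47.30 ✓; ∠GSK = 111.3° ✓; |SK| = 42.60 ✓; ∠(SK, KJ) = 90.00° ✓; |KJ| = 19.10 ✗.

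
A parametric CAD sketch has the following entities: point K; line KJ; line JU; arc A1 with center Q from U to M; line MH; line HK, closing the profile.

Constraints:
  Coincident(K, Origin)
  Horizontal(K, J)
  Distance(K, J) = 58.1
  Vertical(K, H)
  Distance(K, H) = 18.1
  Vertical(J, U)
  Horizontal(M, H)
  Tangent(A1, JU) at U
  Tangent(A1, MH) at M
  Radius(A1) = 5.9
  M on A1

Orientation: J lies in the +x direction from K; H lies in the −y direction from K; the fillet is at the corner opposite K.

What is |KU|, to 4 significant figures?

59.37

The virtual corner opposite K is at (58.10, -18.10). Tangency of A1 to JU means the radius QU is perpendicular to JU and tangency of A1 to MH means the radius QM is perpendicular to MH, with radius 5.9, so the center Q sits 5.9 in from both sides at Q = (52.20, -12.20). That places the tangent points at U = (58.10, -12.20) on JU and M = (52.20, -18.10) on MH. Then |KU| = |U − K| = 59.37.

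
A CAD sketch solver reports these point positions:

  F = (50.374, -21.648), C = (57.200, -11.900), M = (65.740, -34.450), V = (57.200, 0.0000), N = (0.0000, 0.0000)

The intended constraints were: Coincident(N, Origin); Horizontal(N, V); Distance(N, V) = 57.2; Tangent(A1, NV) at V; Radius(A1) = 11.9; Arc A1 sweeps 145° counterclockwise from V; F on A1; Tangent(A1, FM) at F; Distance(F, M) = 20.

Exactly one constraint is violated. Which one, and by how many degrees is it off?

Tangent(A1, FM) at F — off by 4.80°.

N = (0.00, 0.00) ✓; N.y = 0.00, V.y = 0.00 ✓; |NV| = 57.20 ✓; ∠(CV, VN) = 90.00° ✓; |CV| = 11.90 ✓; bearing(C→F) − bearing(C→V) = 145.0° ✓; |CF| = 11.90 ✓; ∠(CF, FM) = 94.80° ✗; |FM| = 20.00 ✓.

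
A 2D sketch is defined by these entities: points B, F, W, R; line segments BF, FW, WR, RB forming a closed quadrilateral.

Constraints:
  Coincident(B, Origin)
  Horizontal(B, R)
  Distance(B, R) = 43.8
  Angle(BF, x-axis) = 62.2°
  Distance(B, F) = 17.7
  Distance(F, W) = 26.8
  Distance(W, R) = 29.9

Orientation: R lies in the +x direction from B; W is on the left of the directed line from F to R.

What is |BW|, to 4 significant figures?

42.44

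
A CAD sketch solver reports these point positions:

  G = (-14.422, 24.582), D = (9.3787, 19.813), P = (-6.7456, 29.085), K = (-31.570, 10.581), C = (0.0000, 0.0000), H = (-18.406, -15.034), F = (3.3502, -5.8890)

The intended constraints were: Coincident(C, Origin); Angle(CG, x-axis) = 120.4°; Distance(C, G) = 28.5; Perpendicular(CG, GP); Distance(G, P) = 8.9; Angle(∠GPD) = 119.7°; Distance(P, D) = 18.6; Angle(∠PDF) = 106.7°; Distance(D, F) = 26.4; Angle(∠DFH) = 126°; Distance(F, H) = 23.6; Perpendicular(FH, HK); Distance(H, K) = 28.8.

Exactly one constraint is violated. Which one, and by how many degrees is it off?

Perpendicular(FH, HK) — off by 4.40°.

C = (0.00, 0.00) ✓; CG at 120.4° ✓; |CG| = 28.50 ✓; ∠(CG, GP) = 90.00° ✓; |GP| = 8.900 ✓; ∠GPD = 119.7° ✓; |PD| = 18.60 ✓; ∠PDF = 106.7° ✓; |DF| = 26.40 ✓; ∠DFH = 126.0° ✓; |FH| = 23.60 ✓; ∠(FH, HK) = 85.60° ✗; |HK| = 28.80 ✓.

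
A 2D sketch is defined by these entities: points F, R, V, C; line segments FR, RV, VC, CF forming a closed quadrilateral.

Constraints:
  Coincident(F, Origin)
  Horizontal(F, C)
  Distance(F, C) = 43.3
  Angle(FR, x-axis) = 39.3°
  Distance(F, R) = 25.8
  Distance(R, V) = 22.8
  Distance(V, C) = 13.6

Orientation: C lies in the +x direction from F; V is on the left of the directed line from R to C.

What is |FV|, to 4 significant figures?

44.71

Checks: |RV| = 22.80 ✓; |VC| = 13.60 ✓.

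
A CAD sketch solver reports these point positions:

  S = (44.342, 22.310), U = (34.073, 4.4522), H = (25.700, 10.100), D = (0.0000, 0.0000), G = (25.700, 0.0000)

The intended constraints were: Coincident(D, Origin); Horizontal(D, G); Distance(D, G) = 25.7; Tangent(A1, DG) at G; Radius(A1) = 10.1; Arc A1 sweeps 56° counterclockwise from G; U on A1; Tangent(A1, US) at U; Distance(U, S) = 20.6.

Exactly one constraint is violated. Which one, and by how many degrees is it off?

Tangent(A1, US) at U — off by 4.10°.

D = (0.00, 0.00) ✓; D.y = 0.00, G.y = 0.00 ✓; |DG| = 25.70 ✓; ∠(HG, GD) = 90.00° ✓; |HG| = 10.10 ✓; bearing(H→U) − bearing(H→G) = 56.00° ✓; |HU| = 10.10 ✓; ∠(HU, US) = 85.90° ✗; |US| = 20.60 ✓.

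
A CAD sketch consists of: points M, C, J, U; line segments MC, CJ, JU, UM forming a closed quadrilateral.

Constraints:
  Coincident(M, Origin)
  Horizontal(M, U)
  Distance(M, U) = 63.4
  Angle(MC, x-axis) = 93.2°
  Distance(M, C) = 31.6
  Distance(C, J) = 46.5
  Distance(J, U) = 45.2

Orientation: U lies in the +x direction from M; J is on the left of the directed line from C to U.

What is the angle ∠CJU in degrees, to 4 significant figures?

104.3°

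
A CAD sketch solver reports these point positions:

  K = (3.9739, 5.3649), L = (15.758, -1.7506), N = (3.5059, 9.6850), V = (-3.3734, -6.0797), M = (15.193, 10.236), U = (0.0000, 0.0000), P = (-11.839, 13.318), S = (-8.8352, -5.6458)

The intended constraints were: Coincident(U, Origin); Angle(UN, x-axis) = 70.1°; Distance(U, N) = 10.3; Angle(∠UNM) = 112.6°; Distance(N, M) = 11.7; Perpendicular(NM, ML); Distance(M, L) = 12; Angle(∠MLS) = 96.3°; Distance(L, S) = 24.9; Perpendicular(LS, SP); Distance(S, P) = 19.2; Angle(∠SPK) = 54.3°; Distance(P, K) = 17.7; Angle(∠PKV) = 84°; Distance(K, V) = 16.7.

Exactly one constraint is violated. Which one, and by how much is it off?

Distance(K, V) = 16.7 — off by 3.10.

U = (0.00, 0.00) ✓; UN at 70.10° ✓; |UN| = 10.30 ✓; ∠UNM = 112.6° ✓; |NM| = 11.70 ✓; ∠(NM, ML) = 90.00° ✓; |ML| = 12.00 ✓; ∠MLS = 96.30° ✓; |LS| = 24.90 ✓; ∠(LS, SP) = 90.00° ✓; |SP| = 19.20 ✓; ∠SPK = 54.30° ✓; |PK| = 17.70 ✓; ∠PKV = 84.00° ✓; |KV| = 13.60 ✗.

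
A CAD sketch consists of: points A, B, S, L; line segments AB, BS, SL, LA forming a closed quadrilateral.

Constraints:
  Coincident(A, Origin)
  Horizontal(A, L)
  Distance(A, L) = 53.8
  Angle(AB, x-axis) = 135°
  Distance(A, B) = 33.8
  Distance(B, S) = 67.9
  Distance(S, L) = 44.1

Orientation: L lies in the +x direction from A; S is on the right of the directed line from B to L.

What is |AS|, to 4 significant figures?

34.35

A is at the origin; A and L share the same y with |AL| = 53.8 and L in +x, so L = (53.8, 0). AB runs at 135.0° with |AB| = 33.8, so B = (-23.90, 23.90). S is determined by |BS| = 67.9 and |SL| = 44.1 together: it lies at the intersection of circle(B, 67.9) and circle(L, 44.1). With |BL| = 81.29, the foot of the radical line on BL is 57.04 from B and the perpendicular offset is √(67.9² − 57.04²) = 36.83. Taking the right-of-BL solution: S = (19.79, -28.08).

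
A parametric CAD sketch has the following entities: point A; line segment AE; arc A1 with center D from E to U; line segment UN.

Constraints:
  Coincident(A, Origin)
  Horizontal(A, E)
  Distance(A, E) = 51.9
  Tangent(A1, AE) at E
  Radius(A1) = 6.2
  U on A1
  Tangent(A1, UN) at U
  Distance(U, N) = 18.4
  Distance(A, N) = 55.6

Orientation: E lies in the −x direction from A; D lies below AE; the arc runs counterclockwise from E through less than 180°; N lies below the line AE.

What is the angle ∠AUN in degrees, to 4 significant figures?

72.88°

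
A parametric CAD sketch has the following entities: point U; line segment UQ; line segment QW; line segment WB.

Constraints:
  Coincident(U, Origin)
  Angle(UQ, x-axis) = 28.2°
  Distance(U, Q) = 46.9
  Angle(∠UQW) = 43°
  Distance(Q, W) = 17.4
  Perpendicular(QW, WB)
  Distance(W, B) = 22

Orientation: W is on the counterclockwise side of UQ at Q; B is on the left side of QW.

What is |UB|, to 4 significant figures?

19.63

U is at the origin; UQ runs at 28.2° with length 46.9, so Q = 46.9·(cos 28.2°, sin 28.2°) = (41.33, 22.16). ∠UQW = 43.0°, so QW runs at 28.2° + (180° − 43.0°) = 165.2° from the x-axis; with |QW| = 17.4, W = Q + 17.4·(cos 165.2°, sin 165.2°) = (24.51, 26.61). QW is perpendicular to WB; with |WB| = 22.0 on the left of QW, B = W + 22.0·(-0.2554, -0.9668) = (18.89, 5.337). Then |UB| = |B − U| = 19.63.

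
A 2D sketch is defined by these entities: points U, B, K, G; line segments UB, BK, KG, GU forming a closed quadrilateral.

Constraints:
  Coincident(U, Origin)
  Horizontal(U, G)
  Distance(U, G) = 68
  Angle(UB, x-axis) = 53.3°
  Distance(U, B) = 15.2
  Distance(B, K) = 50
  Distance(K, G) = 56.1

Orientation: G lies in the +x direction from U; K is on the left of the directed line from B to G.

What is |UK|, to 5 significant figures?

65.163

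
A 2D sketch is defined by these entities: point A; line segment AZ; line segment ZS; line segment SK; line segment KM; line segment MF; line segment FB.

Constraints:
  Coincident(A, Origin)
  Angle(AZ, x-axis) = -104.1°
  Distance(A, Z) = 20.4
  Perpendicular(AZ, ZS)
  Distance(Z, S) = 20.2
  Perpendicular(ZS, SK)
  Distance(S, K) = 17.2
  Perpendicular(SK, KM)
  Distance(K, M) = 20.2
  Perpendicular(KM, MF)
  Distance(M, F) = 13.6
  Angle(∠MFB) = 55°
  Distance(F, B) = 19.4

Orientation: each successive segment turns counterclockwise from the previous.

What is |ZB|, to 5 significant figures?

21.666

A is at the origin; AZ runs at -104.1° with length 20.4, so Z = (-4.9697, -19.785). The perpendicularity gives ZS at right angles to AZ, so ZS runs at -14.100°; with |ZS| = 20.2, S = (14.622, -24.706). The perpendicularity gives SK at right angles to ZS, so SK runs at 75.900°; with |SK| = 17.2, K = (18.812, -8.0246). SK ⟂ KM, so KM runs at 165.90°; with |KM| = 20.2, M = (-0.77957, -3.1036). KM is perpendicular to MF, so MF runs at -104.10°; with |MF| = 13.6, F = (-4.0927, -16.294). ∠MFB = 55.0° gives FB at 20.900° from the x-axis; with |FB| = 19.4, B = (14.031, -9.3731). Then |ZB| = |B − Z| = 21.666.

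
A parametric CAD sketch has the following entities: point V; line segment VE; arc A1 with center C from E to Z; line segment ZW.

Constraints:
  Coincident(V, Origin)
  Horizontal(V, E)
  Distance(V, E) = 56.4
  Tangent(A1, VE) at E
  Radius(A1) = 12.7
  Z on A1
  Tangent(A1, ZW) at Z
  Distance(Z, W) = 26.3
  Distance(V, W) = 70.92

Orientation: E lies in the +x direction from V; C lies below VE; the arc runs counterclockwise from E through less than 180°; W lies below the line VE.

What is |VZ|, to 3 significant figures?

48.8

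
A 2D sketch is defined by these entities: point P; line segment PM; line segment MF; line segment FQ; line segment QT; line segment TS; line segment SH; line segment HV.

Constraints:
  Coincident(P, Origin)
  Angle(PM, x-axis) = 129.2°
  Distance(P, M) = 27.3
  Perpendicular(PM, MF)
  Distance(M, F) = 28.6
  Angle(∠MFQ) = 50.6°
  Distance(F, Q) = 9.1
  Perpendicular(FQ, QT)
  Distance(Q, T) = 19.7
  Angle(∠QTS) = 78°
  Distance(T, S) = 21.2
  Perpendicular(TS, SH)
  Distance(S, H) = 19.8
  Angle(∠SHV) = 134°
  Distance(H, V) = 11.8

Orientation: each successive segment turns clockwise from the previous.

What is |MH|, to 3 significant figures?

36.7

∠QTS = 78.0° gives TS at 77.8° from the x-axis; with |TS| = 21.2, S = (-10.3, 50.9). TS is perpendicular to SH, so SH runs at -12.2°; with |SH| = 19.8, H = (9.01, 46.7). Then |MH| = |H − M| = 36.7.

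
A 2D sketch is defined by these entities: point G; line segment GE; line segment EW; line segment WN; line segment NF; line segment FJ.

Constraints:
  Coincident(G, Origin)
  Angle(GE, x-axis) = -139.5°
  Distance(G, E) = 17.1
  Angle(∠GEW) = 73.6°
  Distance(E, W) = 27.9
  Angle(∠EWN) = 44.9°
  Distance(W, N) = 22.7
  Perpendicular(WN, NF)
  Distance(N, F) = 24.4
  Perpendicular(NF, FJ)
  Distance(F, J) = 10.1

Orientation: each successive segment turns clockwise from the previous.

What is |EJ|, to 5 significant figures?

8.5704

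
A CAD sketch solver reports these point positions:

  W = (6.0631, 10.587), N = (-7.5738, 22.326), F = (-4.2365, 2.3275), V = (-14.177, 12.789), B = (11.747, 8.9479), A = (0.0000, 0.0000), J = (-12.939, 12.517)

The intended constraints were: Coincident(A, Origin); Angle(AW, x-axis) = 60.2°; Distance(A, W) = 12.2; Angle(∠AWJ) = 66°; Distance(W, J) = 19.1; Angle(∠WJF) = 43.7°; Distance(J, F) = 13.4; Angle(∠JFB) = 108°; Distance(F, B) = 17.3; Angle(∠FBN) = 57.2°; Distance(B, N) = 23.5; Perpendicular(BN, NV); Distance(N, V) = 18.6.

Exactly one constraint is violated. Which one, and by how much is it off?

Distance(N, V) = 18.6 — off by 7.00.

A = (0.00, 0.00) ✓; AW at 60.20° ✓; |AW| = 12.20 ✓; ∠AWJ = 66.00° ✓; |WJ| = 19.10 ✓; ∠WJF = 43.70° ✓; |JF| = 13.40 ✓; ∠JFB = 108.0° ✓; |FB| = 17.30 ✓; ∠FBN = 57.20° ✓; |BN| = 23.50 ✓; ∠(BN, NV) = 90.00° ✓; |NV| = 11.60 ✗.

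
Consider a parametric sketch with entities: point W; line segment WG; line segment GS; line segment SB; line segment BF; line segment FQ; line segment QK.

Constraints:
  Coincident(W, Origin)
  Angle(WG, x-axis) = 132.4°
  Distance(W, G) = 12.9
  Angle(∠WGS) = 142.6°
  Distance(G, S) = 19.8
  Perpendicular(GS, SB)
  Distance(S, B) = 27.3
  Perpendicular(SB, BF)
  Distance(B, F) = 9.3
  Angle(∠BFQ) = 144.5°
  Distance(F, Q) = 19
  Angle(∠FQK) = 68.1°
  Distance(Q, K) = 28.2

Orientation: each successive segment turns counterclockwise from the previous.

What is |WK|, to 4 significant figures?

29.81

W is at the origin; WG runs at 132.4° with length 12.9, so G = (-8.699, 9.526). ∠WGS = 142.6° gives GS at 169.8° from the x-axis; with |GS| = 19.8, S = (-28.19, 13.03). The perpendicularity gives SB at right angles to GS, so SB runs at -100.2°; with |SB| = 27.3, B = (-33.02, -13.84). The perpendicularity gives BF at right angles to SB, so BF runs at -10.20°; with |BF| = 9.3, F = (-23.87, -15.48). ∠BFQ = 144.5° gives FQ at 25.30° from the x-axis; with |FQ| = 19.0, Q = (-6.689, -7.363). ∠FQK = 68.1° gives QK at 137.2° from the x-axis; with |QK| = 28.2, K = (-27.38, 11.80). Then |WK| = |K − W| = 29.81.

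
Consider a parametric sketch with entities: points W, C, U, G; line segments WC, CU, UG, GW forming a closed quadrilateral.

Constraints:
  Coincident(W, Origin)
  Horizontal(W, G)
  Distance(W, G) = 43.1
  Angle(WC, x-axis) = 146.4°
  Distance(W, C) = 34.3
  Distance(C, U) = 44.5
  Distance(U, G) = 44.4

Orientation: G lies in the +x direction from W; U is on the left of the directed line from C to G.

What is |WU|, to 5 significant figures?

35.865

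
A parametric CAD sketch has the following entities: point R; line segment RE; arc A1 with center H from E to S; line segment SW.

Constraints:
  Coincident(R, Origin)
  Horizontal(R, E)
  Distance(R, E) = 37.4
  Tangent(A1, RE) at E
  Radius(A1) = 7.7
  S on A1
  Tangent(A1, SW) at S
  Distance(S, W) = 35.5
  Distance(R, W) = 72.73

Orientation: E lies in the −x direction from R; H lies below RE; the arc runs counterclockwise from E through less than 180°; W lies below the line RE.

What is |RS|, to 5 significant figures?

43.290

Checks: |HS| = 7.700 ✓; ∠(HS, SW) = 90.00° ✓; |SW| = 35.50 ✓; |RW| = 72.73 ✓.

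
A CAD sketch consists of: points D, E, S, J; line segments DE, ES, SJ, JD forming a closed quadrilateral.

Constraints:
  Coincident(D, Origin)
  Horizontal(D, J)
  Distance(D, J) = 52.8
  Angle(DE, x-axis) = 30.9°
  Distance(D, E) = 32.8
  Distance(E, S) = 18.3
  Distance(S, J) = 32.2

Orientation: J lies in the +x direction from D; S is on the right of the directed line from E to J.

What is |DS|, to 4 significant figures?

20.60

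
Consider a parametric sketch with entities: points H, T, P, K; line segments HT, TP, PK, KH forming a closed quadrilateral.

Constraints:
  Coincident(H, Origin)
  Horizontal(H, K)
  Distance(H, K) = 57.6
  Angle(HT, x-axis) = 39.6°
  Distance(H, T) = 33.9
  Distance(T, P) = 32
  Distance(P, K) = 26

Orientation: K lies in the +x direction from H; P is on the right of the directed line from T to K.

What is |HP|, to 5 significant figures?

34.754

H is at the origin; HK is horizontal with |HK| = 57.6 and K in +x, so K = (57.6, 0). HT runs at 39.6° with |HT| = 33.9, so T = (26.120, 21.609). P is determined by |TP| = 32.0 and |PK| = 26.0 together: it lies at the intersection of circle(T, 32.0) and circle(K, 26.0). With |TK| = 38.182, the foot of the radical line on TK is 23.648 from T and the perpendicular offset is √(32.0² − 23.648²) = 21.558. Taking the right-of-TK solution: P = (33.417, -9.5484).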